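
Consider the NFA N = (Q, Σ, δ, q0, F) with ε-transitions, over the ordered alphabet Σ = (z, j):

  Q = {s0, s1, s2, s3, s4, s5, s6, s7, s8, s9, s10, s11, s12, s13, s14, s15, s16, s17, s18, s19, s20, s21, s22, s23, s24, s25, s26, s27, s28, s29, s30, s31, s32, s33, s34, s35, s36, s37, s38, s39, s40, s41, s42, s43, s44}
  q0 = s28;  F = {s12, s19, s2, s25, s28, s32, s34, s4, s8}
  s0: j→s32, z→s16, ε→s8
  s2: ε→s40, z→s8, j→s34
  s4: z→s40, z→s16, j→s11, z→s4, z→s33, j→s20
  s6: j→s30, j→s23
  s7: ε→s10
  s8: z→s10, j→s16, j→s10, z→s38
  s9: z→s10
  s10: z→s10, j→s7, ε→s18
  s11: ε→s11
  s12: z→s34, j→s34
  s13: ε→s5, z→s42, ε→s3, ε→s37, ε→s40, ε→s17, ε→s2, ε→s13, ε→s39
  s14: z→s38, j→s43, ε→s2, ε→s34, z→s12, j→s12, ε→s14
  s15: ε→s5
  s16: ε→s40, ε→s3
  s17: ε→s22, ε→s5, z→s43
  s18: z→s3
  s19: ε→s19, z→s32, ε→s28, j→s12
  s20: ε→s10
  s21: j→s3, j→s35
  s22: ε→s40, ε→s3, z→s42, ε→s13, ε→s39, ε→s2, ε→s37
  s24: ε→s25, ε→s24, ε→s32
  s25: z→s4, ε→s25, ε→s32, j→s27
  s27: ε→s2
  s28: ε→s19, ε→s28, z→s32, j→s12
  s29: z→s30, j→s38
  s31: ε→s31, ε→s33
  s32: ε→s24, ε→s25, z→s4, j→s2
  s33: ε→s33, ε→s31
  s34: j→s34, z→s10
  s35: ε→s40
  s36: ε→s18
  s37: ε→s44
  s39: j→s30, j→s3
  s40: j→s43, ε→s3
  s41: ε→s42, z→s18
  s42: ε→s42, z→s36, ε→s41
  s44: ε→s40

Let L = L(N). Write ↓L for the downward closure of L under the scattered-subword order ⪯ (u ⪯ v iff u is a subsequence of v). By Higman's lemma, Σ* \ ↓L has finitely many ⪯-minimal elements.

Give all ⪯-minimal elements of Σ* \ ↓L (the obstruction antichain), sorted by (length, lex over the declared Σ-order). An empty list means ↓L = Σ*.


min(Σ*\↓L) = [zzj, jzz, jjz].

|Q|=45, |F|=9, |δ|=100 (52 ε).
min D↑ (8 st, q0=0, F={6}): 0:z→1,j→2 1:z→3,j→4 2:z→5,j→5 3:z→3,j→6 4:z→7,j→5 5:z→6,j→5 6:z→6,j→6 7:z→6,j→6 [Hopcroft].
'zzj': |S_i|=[23, 20, 14, 9] end={s10,s11,s16,s18,s20,s3,s40,s43,s7} ∉↓L; 3/3 deletions ∈↓L.
'jzz': |S_i|=[23, 15, 10, 5] end={s10,s18,s3,s38,s7} ∉↓L; 3/3 deletions ∈↓L.
'jjz': |S_i|=[23, 15, 8, 4] end={s10,s18,s3,s7} — reject; 3/3 deletions ∈↓L.
3 words, ⪯-incomp.


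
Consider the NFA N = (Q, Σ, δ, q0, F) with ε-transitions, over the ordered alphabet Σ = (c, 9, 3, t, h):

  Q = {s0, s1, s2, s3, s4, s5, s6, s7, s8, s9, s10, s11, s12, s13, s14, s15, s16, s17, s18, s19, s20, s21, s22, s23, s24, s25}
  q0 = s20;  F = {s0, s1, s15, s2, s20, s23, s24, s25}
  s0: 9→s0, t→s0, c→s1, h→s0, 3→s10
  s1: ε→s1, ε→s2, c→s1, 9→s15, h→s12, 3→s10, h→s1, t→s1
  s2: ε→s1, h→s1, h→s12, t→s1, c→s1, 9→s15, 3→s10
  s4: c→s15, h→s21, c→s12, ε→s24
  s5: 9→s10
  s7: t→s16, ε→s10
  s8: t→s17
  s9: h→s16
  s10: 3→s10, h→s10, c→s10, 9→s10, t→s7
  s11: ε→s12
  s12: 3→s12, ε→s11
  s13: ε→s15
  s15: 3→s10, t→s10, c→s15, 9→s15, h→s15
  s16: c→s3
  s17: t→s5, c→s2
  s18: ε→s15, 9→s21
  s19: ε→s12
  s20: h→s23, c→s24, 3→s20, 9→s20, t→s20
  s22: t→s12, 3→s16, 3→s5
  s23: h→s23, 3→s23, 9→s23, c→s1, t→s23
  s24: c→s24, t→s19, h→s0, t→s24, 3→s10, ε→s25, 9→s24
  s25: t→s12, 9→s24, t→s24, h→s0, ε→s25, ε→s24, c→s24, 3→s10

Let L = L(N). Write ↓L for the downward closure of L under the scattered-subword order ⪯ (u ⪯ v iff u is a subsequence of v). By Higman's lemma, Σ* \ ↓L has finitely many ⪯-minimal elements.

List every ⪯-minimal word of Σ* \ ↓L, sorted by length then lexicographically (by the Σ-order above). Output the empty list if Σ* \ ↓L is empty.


|Q|=26, |F|=8, |δ|=77 (13 ε).
min D↑ (7 st, q0=0, F={3}): 0:c→1,9→0,3→0,t→0,h→2 1:c→1,9→1,3→3,t→1,h→4 2:c→5,9→2,3→2,t→2,h→2 3:c→3,9→3,3→3,t→3,h→3 4:c→5,9→4,3→3,t→4,h→4 5:c→5,9→6,3→3,t→5,h→5 6:c→6,9→6,3→3,t→3,h→6 [Hopcroft].
'c3': run [15, 13, 6] end={s10,s11,s12,s16,s3,s7} rej; 2/2 del acc.
'hc9t': N↓-sim [15, 11, 9, 5, 4] end={s10,s16,s3,s7} — reject; 4/4 single-dels accept.
2 words, ⪯-incomp.

min(Σ*\↓L) = [c3, hc9t].


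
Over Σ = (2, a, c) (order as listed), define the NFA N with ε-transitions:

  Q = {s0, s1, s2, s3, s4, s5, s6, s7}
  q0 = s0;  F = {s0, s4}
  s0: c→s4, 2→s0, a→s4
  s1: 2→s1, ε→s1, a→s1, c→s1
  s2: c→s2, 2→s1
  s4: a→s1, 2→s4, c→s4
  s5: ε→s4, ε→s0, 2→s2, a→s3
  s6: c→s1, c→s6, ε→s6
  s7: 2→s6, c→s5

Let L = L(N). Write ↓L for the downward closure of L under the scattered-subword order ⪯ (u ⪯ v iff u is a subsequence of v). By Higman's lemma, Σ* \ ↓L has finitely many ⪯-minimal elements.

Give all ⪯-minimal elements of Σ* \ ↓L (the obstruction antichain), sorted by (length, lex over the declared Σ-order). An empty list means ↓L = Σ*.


|Q|=8, |F|=2, |δ|=21 (4 ε).
min D↑ (3 st, q0=0, F={2}): 0:2→0,a→1,c→1 1:2→1,a→2,c→1 2:2→2,a→2,c→2 (ε-aug+det+¬).
'aa': N↓-sim [3, 2, 1] end={s1} rej; 2/2 del acc.
'ca': N↓-sim [3, 2, 1] end={s1} — reject; 2/2 del acc.
2 words, ⪯-incomp.

min(Σ*\↓L) = [aa, ca].


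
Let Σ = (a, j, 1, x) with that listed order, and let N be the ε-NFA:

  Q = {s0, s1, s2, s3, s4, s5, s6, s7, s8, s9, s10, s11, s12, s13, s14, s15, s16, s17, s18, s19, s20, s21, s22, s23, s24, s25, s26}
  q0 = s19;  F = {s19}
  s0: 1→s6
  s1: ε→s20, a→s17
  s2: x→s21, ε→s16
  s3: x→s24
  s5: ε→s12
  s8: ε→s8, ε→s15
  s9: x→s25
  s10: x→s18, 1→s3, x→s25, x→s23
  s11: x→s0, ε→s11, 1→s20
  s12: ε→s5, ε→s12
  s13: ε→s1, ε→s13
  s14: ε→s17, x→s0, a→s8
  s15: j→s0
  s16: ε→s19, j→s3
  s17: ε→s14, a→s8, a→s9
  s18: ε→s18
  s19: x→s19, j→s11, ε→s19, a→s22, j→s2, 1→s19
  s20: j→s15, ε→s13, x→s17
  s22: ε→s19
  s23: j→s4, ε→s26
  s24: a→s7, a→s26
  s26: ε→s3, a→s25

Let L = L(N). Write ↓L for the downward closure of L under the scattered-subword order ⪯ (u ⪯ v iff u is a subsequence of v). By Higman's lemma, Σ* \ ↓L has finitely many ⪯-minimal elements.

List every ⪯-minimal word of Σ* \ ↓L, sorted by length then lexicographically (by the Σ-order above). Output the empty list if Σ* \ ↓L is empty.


Antichain: [].

|Q|=27, |F|=1, |δ|=47 (19 ε).
min D↑ (1 st, q0=0, F={}): 0:a→0,j→0,1→0,x→0.
L(D↑) = ∅ ⇒ ↓L = Σ*.


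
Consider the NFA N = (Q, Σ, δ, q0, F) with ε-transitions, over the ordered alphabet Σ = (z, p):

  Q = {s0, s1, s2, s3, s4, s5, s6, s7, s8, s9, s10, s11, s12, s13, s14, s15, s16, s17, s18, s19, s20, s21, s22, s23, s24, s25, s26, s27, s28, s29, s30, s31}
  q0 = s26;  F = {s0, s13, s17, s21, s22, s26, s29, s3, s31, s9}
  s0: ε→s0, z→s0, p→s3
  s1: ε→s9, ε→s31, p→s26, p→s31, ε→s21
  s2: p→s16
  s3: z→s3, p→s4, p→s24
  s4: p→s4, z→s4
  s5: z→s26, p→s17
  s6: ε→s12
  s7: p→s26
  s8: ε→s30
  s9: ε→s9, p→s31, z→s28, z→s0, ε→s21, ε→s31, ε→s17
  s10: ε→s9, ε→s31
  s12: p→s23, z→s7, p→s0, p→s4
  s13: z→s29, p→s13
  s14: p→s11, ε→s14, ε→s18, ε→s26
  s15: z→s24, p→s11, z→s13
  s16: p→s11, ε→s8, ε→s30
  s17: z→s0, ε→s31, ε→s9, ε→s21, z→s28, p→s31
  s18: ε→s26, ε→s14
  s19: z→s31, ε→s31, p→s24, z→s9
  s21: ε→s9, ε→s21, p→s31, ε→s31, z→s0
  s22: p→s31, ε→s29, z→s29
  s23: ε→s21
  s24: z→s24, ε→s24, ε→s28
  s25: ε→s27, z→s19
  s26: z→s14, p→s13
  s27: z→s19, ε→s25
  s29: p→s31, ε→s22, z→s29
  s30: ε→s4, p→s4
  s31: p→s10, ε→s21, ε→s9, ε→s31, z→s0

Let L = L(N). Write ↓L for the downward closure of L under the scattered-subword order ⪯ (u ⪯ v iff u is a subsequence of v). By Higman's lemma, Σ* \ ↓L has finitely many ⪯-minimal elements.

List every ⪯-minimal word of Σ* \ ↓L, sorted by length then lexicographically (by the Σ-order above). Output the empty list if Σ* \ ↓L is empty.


A = [pzpzpp].

|Q|=32, |F|=10, |δ|=84 (37 ε).
min D↑ (7 st, q0=0, F={6}): 0:z→0,p→1 1:z→2,p→1 2:z→2,p→3 3:z→4,p→3 4:z→4,p→5 5:z→5,p→6 6:z→6,p→6 [Hopcroft].
'pzpzpp': run [17, 14, 12, 10, 5, 4, 3] end={s24,s28,s4} rej; 6/6 single-dels accept.
1 obstructions.


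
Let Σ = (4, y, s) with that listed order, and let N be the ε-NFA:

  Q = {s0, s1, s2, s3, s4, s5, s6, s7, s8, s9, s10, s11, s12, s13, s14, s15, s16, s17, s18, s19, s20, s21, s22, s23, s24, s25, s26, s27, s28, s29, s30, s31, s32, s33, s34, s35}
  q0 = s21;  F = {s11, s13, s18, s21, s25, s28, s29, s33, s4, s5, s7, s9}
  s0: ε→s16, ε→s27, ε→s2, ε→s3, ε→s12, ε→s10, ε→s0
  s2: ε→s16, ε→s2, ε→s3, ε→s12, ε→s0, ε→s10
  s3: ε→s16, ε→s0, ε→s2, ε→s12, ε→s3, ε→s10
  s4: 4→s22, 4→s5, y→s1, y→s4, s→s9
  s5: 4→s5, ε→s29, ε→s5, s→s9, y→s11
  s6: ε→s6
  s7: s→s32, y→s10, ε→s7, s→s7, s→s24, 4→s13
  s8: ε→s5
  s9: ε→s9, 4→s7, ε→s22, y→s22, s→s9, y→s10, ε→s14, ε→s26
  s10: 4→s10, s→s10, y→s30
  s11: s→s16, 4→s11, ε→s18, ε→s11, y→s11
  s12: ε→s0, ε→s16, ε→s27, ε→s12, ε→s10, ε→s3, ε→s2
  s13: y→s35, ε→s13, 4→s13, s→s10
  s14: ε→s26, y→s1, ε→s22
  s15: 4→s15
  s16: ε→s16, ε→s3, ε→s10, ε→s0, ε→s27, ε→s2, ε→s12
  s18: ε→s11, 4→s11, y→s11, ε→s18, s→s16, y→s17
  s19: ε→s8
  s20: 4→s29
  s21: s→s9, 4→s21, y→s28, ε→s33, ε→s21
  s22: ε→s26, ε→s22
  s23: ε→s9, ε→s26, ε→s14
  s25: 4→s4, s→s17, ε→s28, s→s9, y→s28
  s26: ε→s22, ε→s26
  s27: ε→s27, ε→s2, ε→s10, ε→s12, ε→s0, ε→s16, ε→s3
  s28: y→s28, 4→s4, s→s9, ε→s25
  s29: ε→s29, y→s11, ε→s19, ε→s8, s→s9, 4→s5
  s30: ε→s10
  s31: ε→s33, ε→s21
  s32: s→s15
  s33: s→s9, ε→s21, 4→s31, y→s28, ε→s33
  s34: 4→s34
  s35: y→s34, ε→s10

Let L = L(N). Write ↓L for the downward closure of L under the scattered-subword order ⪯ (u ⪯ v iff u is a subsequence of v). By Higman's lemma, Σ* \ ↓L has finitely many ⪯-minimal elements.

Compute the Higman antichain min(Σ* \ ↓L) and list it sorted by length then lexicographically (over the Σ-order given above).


|Q|=36, |F|=12, |δ|=129 (77 ε).
min D↑ (9 st, q0=0, F={5}): 0:4→0,y→1,s→2 1:4→3,y→1,s→2 2:4→4,y→5,s→2 3:4→6,y→3,s→2 4:4→7,y→5,s→4 5:4→5,y→5,s→5 6:4→6,y→8,s→2 7:4→7,y→5,s→5 8:4→8,y→8,s→5 (ε-aug+det+¬).
'sy': |S_i|=[33, 21, 7] end={s1,s10,s22,s26,s30,s34,s35} ∉↓L; 2/2 single-dels accept.
's44s': |S_i|=[33, 21, 9, 6, 2] end={s10,s30} rej; 4/4 deletions ∈↓L.
'y44ys': |S_i|=[33, 30, 28, 27, 16, 8] end={s0,s10,s12,s16,s2,s27,s3,s30} — reject; 5/5 del acc.
3 minimals (antichain).

min(Σ*\↓L) = [sy, s44s, y44ys].


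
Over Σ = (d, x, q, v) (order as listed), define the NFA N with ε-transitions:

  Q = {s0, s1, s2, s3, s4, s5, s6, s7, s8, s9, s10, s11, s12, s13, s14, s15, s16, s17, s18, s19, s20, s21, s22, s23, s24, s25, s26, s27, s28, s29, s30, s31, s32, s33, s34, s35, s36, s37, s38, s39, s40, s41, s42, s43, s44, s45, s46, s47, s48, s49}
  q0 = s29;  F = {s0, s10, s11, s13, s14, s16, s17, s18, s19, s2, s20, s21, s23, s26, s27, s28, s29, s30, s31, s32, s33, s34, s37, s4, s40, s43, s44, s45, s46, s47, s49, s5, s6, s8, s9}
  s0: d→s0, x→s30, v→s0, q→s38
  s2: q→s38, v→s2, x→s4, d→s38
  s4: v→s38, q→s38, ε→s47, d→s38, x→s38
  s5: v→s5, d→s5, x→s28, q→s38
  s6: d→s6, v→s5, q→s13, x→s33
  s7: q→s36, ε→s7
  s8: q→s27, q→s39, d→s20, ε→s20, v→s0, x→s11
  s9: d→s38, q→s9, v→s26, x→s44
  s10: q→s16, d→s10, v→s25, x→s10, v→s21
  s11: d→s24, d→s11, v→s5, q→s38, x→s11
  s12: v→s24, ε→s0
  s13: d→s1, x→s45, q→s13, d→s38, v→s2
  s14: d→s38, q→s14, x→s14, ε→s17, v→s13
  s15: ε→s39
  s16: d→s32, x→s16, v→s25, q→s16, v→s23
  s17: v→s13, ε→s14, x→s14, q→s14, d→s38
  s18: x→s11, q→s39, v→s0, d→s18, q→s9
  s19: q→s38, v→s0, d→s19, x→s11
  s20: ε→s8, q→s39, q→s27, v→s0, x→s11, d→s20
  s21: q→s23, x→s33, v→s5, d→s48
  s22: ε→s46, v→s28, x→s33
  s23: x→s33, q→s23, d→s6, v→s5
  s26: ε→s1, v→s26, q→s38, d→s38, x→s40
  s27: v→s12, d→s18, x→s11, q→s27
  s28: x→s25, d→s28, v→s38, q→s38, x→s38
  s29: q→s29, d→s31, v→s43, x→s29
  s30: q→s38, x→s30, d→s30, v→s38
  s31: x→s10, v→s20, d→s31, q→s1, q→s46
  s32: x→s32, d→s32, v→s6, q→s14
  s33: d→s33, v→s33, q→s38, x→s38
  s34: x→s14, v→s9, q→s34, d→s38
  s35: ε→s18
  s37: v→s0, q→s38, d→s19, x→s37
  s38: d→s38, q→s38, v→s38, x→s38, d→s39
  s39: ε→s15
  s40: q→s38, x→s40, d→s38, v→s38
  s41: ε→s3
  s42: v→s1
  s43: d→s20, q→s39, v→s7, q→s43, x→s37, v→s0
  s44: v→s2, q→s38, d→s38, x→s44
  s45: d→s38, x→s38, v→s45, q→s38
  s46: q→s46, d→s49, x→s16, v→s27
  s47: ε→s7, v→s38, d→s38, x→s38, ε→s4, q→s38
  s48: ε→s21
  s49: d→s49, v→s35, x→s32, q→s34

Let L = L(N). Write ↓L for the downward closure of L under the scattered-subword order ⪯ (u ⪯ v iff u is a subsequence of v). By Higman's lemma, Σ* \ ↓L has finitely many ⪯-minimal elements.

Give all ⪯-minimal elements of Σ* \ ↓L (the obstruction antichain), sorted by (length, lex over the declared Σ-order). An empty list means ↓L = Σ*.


Antichain: [vxq, vvq, vvxv, dxvxx, dqdqd].

|Q|=50, |F|=35, |δ|=177 (16 ε).
min D↑ (33 st, q0=0, F={14}): 0:d→1,x→0,q→0,v→2 1:d→1,x→3,q→4,v→5 2:d→5,x→6,q→2,v→7 3:d→3,x→3,q→8,v→9 4:d→10,x→8,q→4,v→11 5:d→5,x→12,q→11,v→7 6:d→13,x→6,q→14,v→7 7:d→7,x→15,q→14,v→7 8:d→16,x→8,q→8,v→17 9:d→9,x→18,q→17,v→19 10:d→10,x→16,q→20,v→21 11:d→21,x→12,q→11,v→7 12:d→12,x→12,q→14,v→19 13:d→13,x→12,q→14,v→7 14:d→14,x→14,q→14,v→14 15:d→15,x→15,q→14,v→14 16:d→16,x→16,q→22,v→23 17:d→23,x→18,q→17,v→19 18:d→18,x→14,q→14,v→18 19:d→19,x→24,q→14,v→19 20:d→14,x→22,q→20,v→25 21:d→21,x→12,q→25,v→7 22:d→14,x→22,q→22,v→26 23:d→23,x→18,q→26,v→19 24:d→24,x→14,q→14,v→14 25:d→14,x→27,q→25,v→28 26:d→14,x→29,q→26,v→30 27:d→14,x→27,q→14,v→30 28:d→14,x→31,q→14,v→28 29:d→14,x→14,q→14,v→29 30:d→14,x→32,q→14,v→30 31:d→14,x→31,q→14,v→14 32:d→14,x→14,q→14,v→14.
'vxq': run [46, 36, 21, 4] end={s15,s36,s38,s39} rej; 3/3 deletions ∈↓L.
'vvq': run [46, 36, 20, 4] end={s15,s36,s38,s39} rej; 3/3 deletions ∈↓L.
'vvxv': run [46, 36, 20, 11, 3] end={s15,s38,s39} rej; 4/4 deletions ∈↓L.
'dxvxx': N↓-sim [46, 43, 29, 19, 11, 4] end={s15,s25,s38,s39} rej; 5/5 single-dels accept.
'dqdqd': run [46, 43, 36, 31, 18, 4] end={s1,s15,s38,s39} ∉↓L; 5/5 deletions ∈↓L.
5 words, ⪯-incomp.


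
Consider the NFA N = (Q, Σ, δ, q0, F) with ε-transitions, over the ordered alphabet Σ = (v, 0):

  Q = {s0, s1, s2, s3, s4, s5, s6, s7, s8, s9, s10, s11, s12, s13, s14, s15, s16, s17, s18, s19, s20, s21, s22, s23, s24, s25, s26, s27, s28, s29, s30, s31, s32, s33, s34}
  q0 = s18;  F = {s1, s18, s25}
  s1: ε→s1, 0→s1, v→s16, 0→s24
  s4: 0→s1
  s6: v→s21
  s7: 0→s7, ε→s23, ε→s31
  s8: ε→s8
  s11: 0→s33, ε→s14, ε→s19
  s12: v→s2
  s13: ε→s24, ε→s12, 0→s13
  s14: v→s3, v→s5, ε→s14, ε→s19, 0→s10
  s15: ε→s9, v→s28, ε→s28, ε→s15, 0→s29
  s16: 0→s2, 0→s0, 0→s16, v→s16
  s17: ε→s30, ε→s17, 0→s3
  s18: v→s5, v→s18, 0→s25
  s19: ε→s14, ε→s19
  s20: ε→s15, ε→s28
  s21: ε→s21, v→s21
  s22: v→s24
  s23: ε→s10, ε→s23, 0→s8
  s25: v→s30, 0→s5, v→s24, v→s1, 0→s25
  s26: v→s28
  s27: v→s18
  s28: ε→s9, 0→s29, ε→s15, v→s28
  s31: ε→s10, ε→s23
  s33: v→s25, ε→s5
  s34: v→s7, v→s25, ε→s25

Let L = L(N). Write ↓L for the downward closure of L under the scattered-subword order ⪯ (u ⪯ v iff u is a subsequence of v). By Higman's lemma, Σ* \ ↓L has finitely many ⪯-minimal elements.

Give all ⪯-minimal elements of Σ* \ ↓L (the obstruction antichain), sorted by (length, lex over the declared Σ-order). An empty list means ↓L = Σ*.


|Q|=35, |F|=3, |δ|=65 (28 ε).
min D↑ (4 st, q0=0, F={3}): 0:v→0,0→1 1:v→2,0→1 2:v→3,0→2 3:v→3,0→3 [Hopcroft].
'0vv': |S_i|=[9, 8, 6, 3] end={s0,s16,s2} ∉↓L; 3/3 del acc.
1 words, ⪯-incomp.

Antichain: [0vv].


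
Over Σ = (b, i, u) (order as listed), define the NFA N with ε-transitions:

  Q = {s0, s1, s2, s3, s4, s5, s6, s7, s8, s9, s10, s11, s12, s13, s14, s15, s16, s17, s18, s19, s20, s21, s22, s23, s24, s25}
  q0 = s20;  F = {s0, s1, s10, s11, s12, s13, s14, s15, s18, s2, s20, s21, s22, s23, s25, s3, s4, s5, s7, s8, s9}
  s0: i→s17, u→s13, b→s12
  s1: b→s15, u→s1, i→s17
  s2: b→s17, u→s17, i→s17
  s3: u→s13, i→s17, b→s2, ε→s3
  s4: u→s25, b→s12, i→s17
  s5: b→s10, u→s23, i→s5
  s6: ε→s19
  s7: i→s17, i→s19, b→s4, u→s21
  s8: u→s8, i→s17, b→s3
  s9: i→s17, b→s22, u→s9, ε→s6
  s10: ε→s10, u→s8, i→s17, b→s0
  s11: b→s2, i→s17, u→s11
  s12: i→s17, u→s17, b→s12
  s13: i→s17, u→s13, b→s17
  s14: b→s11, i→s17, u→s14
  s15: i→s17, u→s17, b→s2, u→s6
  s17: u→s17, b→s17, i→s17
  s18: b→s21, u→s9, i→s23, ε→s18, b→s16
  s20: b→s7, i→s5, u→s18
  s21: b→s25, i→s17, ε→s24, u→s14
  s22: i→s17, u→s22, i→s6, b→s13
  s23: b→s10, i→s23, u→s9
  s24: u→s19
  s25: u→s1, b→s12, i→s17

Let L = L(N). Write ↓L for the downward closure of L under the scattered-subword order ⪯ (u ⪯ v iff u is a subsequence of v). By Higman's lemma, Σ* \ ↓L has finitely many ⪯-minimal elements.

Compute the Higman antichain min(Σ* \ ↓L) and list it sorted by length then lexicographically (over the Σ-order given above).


Antichain: [bi, uui, bbbu, ibbub, uubbb, ibubbb].

|Q|=26, |F|=21, |δ|=77 (6 ε).
min D↑ (22 st, q0=0, F={5}): 0:b→1,i→2,u→3 1:b→4,i→5,u→6 2:b→7,i→2,u→8 3:b→6,i→8,u→9 4:b→10,i→5,u→11 5:b→5,i→5,u→5 6:b→11,i→5,u→12 7:b→13,i→5,u→14 8:b→7,i→8,u→9 9:b→15,i→5,u→9 10:b→10,i→5,u→5 11:b→10,i→5,u→16 12:b→17,i→5,u→12 13:b→10,i→5,u→18 14:b→19,i→5,u→14 15:b→18,i→5,u→15 16:b→20,i→5,u→16 17:b→21,i→5,u→17 18:b→5,i→5,u→18 19:b→21,i→5,u→18 20:b→21,i→5,u→5 21:b→5,i→5,u→5 [Hopcroft].
'bi': run [26, 21, 3] end={s17,s19,s6} ∉↓L; 2/2 single-dels accept.
'uui': run [26, 22, 13, 3] end={s17,s19,s6} — reject; 3/3 del acc.
'bbbu': N↓-sim [26, 21, 13, 6, 3] end={s17,s19,s6} — reject; 4/4 deletions ∈↓L.
'ibbub': N↓-sim [26, 14, 11, 6, 2, 1] end={s17} — reject; 5/5 del acc.
'uubbb': run [26, 22, 13, 9, 3, 1] end={s17} — reject; 5/5 del acc.
'ibubbb': N↓-sim [26, 14, 11, 8, 4, 2, 1] end={s17} rej; 6/6 deletions ∈↓L.
6 obstructions.


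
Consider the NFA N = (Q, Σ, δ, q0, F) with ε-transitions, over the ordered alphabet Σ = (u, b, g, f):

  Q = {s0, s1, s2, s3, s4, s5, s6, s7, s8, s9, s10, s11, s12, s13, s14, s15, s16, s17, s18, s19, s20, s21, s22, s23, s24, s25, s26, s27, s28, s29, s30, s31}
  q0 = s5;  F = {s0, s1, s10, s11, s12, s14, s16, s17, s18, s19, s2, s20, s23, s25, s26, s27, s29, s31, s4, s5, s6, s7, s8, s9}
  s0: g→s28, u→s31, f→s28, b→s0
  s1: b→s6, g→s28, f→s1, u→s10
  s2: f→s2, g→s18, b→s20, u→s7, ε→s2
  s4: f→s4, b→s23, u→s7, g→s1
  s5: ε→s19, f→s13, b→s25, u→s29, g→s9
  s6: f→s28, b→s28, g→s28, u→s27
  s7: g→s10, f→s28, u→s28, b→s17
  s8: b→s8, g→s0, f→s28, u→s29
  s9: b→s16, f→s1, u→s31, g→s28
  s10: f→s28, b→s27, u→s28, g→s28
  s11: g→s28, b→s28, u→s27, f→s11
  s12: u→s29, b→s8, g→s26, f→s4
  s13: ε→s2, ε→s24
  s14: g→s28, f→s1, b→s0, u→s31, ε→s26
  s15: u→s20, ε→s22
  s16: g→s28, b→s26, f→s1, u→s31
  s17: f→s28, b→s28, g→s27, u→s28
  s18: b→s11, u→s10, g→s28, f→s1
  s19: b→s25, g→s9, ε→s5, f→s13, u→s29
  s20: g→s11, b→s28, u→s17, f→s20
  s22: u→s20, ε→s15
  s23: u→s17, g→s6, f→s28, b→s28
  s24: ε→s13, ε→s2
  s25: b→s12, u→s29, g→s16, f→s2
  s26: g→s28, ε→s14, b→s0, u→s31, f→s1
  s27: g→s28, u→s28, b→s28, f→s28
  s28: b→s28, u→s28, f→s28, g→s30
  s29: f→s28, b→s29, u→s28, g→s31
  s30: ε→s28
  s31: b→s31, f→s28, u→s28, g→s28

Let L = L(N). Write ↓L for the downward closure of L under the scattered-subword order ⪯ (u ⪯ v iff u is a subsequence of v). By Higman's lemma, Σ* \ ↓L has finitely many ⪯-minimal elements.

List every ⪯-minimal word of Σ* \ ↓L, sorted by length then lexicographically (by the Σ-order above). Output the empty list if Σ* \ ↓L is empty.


A = [uu, uf, gg, fbb, bbbf, gfbf].

|Q|=32, |F|=24, |δ|=114 (12 ε).
min D↑ (23 st, q0=0, F={5}): 0:u→1,b→2,g→3,f→4 1:u→5,b→1,g→6,f→5 2:u→1,b→7,g→8,f→4 3:u→6,b→8,g→5,f→9 4:u→10,b→11,g→12,f→4 5:u→5,b→5,g→5,f→5 6:u→5,b→6,g→5,f→5 7:u→1,b→13,g→14,f→15 8:u→6,b→14,g→5,f→9 9:u→16,b→17,g→5,f→9 10:u→5,b→18,g→16,f→5 11:u→18,b→5,g→19,f→11 12:u→16,b→19,g→5,f→9 13:u→1,b→13,g→20,f→5 14:u→6,b→20,g→5,f→9 15:u→10,b→21,g→9,f→15 16:u→5,b→22,g→5,f→5 17:u→22,b→5,g→5,f→5 18:u→5,b→5,g→22,f→5 19:u→22,b→5,g→5,f→19 20:u→6,b→20,g→5,f→5 21:u→18,b→5,g→17,f→5 22:u→5,b→5,g→5,f→5 (ε-aug+det+¬).
'uu': N↓-sim [28, 8, 2] end={s28,s30} ∉↓L; 2/2 del acc.
'uf': run [28, 8, 2] end={s28,s30} — reject; 2/2 single-dels accept.
'gg': run [28, 14, 2] end={s28,s30} — reject; 2/2 single-dels accept.
'fbb': run [28, 16, 8, 2] end={s28,s30} — reject; 3/3 deletions ∈↓L.
'bbbf': |S_i|=[28, 23, 19, 10, 2] end={s28,s30} rej; 4/4 del acc.
'gfbf': run [28, 14, 7, 4, 2] end={s28,s30} ∉↓L; 4/4 deletions ∈↓L.
6 words, ⪯-incomp.


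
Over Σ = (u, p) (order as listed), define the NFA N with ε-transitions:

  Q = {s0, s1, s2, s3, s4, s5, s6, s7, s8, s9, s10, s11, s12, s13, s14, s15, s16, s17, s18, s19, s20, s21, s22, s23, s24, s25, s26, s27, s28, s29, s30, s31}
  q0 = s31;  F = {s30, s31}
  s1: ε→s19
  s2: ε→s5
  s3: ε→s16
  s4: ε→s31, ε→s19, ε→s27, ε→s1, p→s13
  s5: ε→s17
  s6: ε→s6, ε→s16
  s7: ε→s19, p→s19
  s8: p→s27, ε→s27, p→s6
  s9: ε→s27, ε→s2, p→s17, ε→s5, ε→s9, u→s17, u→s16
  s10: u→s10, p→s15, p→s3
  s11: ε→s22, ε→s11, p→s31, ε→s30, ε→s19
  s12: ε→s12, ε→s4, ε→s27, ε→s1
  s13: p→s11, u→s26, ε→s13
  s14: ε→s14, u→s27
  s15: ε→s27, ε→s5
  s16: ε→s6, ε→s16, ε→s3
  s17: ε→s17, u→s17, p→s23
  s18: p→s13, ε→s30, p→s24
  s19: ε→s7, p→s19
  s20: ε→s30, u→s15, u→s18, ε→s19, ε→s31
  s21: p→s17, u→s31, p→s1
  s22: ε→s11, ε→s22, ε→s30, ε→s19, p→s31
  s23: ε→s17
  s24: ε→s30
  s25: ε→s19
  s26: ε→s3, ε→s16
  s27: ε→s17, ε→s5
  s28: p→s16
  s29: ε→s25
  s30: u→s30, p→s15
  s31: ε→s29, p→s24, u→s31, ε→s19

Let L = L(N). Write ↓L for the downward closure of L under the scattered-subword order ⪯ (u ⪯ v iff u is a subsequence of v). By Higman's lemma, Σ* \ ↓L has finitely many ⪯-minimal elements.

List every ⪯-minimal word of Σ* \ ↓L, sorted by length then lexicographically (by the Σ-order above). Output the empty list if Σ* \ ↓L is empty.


|Q|=32, |F|=2, |δ|=81 (51 ε).
min D↑ (3 st, q0=0, F={2}): 0:u→0,p→1 1:u→1,p→2 2:u→2,p→2 (ε-aug+det+¬).
'pp': |S_i|=[12, 9, 7] end={s15,s17,s19,s23,s27,s5,s7} rej; 2/2 deletions ∈↓L.
1 obstructions.

A = [pp].


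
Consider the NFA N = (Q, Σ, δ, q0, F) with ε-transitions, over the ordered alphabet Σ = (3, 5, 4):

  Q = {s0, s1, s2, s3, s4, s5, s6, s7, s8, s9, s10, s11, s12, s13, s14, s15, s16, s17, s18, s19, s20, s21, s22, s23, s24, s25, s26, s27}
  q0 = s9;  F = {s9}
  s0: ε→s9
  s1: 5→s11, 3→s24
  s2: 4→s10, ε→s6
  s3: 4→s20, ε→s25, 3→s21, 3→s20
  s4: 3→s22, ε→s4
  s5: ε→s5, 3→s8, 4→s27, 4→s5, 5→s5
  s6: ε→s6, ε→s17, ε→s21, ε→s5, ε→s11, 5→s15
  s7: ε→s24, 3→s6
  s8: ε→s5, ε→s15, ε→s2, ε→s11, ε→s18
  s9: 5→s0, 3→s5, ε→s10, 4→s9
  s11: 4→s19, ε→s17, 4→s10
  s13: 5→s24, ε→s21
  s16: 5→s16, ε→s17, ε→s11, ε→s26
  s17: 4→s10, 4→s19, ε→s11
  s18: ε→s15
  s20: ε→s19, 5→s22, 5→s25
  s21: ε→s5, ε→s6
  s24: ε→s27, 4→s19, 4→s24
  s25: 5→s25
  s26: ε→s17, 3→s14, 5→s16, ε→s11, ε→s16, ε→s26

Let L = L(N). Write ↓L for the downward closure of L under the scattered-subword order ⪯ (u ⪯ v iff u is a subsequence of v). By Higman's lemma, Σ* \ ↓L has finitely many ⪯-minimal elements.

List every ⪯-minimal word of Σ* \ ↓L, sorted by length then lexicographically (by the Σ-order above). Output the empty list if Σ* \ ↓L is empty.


|Q|=28, |F|=1, |δ|=61 (32 ε).
min D↑ (2 st, q0=0, F={1}): 0:3→1,5→0,4→0 1:3→1,5→1,4→1 (ε-aug+det+¬).
'3': N↓-sim [14, 12] end={s10,s11,s15,s17,s18,s19,s2,s21,s27,s5,s6,s8} — reject; 1/1 deletions ∈↓L.
1 minimals (antichain).

min(Σ*\↓L) = [3].


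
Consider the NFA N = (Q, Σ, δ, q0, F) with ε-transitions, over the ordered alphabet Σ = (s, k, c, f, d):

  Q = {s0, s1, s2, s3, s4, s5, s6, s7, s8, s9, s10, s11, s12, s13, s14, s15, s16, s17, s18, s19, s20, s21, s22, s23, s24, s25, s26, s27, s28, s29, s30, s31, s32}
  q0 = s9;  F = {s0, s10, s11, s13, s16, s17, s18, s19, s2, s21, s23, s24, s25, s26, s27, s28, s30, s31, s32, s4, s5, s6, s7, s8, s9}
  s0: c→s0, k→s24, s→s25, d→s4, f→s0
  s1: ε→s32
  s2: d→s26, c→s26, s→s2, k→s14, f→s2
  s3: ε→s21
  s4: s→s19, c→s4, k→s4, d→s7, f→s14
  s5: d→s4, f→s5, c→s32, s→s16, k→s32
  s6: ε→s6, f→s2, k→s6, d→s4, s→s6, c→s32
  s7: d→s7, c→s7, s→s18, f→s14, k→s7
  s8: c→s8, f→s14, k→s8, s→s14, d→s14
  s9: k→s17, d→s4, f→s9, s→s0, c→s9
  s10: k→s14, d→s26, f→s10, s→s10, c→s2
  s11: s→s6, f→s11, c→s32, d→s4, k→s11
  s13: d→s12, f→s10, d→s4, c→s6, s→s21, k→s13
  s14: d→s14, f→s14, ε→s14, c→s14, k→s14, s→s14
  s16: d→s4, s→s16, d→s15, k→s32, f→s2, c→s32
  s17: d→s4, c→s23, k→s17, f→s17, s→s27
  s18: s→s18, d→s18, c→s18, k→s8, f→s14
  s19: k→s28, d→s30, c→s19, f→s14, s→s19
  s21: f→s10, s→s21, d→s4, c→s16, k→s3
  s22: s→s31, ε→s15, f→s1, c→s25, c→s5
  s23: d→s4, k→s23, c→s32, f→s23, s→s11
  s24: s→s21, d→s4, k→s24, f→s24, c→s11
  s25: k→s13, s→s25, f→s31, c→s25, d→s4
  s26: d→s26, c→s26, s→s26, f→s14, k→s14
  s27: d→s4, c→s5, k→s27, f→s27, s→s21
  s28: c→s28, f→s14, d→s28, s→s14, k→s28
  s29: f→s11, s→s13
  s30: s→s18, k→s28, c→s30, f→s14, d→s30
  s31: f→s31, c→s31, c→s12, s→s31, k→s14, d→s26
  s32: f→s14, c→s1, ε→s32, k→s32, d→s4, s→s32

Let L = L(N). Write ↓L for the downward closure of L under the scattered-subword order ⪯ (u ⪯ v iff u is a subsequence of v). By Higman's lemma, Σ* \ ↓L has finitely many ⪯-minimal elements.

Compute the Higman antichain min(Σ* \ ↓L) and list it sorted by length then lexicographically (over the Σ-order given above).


Antichain: [df, ssfk, kccf, dsks, ksckf, ddskd].

|Q|=33, |F|=25, |δ|=145 (6 ε).
min D↑ (26 st, q0=0, F={9}): 0:s→1,k→2,c→0,f→0,d→3 1:s→4,k→5,c→1,f→1,d→3 2:s→6,k→2,c→7,f→2,d→3 3:s→8,k→3,c→3,f→9,d→10 4:s→4,k→11,c→4,f→12,d→3 5:s→13,k→5,c→14,f→5,d→3 6:s→13,k→6,c→15,f→6,d→3 7:s→14,k→7,c→16,f→7,d→3 8:s→8,k→17,c→8,f→9,d→18 9:s→9,k→9,c→9,f→9,d→9 10:s→19,k→10,c→10,f→9,d→10 11:s→13,k→11,c→20,f→21,d→3 12:s→12,k→9,c→12,f→12,d→22 13:s→13,k→13,c→23,f→21,d→3 14:s→20,k→14,c→16,f→14,d→3 15:s→23,k→16,c→16,f→15,d→3 16:s→16,k→16,c→16,f→9,d→3 17:s→9,k→17,c→17,f→9,d→17 18:s→19,k→17,c→18,f→9,d→18 19:s→19,k→24,c→19,f→9,d→19 20:s→20,k→20,c→16,f→25,d→3 21:s→21,k→9,c→25,f→21,d→22 22:s→22,k→9,c→22,f→9,d→22 23:s→23,k→16,c→16,f→25,d→3 24:s→9,k→24,c→24,f→9,d→9 25:s→25,k→9,c→22,f→25,d→22 (ε-aug+det+¬).
'df': N↓-sim [30, 11, 1] end={s14} ∉↓L; 2/2 del acc.
'ssfk': N↓-sim [30, 27, 22, 6, 1] end={s14} ∉↓L; 4/4 deletions ∈↓L.
'kccf': N↓-sim [30, 26, 18, 11, 1] end={s14} rej; 4/4 deletions ∈↓L.
'dsks': N↓-sim [30, 11, 7, 3, 1] end={s14} ∉↓L; 4/4 deletions ∈↓L.
'ksckf': N↓-sim [30, 26, 21, 15, 10, 1] end={s14} — reject; 5/5 del acc.
'ddskd': N↓-sim [30, 11, 7, 4, 2, 1] end={s14} — reject; 5/5 del acc.
6 words, ⪯-incomp.


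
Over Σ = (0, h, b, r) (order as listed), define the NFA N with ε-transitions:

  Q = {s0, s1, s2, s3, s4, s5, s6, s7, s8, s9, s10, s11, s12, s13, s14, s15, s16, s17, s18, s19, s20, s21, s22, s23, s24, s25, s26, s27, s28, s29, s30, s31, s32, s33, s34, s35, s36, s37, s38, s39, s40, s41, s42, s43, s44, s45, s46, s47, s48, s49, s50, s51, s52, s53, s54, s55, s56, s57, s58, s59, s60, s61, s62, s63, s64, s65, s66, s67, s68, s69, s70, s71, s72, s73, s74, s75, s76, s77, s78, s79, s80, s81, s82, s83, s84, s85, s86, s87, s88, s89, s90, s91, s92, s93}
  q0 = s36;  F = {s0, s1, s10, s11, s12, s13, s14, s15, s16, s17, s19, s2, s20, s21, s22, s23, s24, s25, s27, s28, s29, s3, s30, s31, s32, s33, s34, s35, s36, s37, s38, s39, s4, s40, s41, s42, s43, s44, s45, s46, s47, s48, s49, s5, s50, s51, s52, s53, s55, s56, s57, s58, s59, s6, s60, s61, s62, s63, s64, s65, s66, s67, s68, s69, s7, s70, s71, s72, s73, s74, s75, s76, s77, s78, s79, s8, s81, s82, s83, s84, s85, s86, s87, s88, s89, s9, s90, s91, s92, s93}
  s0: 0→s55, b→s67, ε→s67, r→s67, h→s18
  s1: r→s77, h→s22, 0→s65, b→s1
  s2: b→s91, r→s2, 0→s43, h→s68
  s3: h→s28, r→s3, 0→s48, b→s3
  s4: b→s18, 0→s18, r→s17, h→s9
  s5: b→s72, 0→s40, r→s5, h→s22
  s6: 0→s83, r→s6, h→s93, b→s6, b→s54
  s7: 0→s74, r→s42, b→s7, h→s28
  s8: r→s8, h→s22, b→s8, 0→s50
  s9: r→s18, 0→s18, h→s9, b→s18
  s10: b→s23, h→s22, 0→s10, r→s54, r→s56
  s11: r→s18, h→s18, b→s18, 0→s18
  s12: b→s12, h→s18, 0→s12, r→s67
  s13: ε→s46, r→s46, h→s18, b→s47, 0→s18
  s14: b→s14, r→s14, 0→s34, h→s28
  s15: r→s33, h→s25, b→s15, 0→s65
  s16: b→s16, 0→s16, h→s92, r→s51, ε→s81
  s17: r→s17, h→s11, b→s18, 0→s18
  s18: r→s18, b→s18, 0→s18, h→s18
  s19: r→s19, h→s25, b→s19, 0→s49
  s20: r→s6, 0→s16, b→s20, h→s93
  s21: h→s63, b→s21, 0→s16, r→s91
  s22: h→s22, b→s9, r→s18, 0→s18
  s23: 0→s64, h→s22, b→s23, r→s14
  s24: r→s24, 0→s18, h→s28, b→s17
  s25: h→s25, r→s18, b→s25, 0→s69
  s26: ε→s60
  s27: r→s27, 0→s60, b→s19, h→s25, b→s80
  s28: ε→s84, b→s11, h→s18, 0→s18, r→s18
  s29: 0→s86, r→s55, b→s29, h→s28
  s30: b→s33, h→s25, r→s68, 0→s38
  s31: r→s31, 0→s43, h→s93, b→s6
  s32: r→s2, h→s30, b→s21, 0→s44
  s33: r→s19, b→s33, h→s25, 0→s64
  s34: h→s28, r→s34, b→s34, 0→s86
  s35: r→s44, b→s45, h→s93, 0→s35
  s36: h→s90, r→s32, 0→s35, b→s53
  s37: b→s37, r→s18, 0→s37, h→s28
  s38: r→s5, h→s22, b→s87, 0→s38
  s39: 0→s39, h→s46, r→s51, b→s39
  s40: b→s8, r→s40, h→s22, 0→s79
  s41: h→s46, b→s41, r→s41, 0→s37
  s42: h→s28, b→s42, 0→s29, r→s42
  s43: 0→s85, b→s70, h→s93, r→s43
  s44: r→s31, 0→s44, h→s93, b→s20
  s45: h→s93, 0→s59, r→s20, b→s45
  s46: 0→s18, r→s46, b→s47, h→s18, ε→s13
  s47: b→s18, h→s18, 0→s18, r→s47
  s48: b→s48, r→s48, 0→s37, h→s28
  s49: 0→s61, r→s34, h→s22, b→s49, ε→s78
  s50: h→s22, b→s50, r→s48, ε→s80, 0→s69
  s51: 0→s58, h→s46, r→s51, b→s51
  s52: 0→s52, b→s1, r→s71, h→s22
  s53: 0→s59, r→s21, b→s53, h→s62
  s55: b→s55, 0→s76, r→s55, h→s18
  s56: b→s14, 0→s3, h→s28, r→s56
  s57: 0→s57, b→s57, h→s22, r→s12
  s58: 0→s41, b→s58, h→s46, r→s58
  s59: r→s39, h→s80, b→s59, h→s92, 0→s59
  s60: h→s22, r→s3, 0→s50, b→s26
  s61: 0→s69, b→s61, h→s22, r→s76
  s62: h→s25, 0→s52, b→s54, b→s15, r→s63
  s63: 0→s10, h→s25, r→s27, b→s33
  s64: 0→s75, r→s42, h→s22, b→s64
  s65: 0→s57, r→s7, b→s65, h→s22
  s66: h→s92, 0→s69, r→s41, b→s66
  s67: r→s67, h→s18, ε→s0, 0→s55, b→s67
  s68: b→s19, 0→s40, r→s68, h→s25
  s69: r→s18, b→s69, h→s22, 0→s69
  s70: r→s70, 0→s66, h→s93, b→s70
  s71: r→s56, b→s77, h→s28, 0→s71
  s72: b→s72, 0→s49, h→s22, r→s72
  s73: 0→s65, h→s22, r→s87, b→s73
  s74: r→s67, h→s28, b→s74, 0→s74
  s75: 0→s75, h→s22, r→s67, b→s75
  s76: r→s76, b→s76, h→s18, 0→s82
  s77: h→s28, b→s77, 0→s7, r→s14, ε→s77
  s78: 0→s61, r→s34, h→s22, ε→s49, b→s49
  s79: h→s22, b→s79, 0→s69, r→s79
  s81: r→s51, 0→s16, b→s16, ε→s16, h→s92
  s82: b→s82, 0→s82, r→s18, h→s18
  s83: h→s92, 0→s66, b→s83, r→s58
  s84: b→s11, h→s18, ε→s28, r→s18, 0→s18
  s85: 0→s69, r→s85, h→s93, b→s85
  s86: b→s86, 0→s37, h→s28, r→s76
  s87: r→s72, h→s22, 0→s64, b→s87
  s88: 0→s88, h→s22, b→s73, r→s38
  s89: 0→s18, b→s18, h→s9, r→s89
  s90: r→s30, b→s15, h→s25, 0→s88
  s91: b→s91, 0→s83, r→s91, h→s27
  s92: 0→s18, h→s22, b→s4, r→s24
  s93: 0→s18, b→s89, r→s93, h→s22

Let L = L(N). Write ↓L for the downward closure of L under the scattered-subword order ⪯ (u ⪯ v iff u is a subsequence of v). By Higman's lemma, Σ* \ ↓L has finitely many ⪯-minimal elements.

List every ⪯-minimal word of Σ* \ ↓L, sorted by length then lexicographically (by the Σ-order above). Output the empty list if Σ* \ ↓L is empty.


A = [0h0, hhr, 0hbb, b0rhh, hb00rh, rr000r].

|Q|=94, |F|=90, |δ|=382 (13 ε).
min D↑ (86 st, q0=0, F={16}): 0:0→1,h→2,b→3,r→4 1:0→1,h→5,b→6,r→7 2:0→8,h→9,b→10,r→11 3:0→12,h→13,b→3,r→14 4:0→7,h→11,b→14,r→15 5:0→16,h→17,b→18,r→5 6:0→12,h→5,b→6,r→19 7:0→7,h→5,b→19,r→20 8:0→8,h→17,b→21,r→22 9:0→23,h→9,b→9,r→16 10:0→24,h→9,b→10,r→25 11:0→22,h→9,b→25,r→26 12:0→12,h→27,b→12,r→28 13:0→29,h→9,b→10,r→30 14:0→31,h→30,b→14,r→32 15:0→33,h→26,b→32,r→15 16:0→16,h→16,b→16,r→16 17:0→16,h→17,b→34,r→16 18:0→16,h→34,b→16,r→18 19:0→31,h→5,b→19,r→35 20:0→33,h→5,b→35,r→20 21:0→24,h→17,b→21,r→36 22:0→22,h→17,b→36,r→37 23:0→23,h→17,b→23,r→16 24:0→38,h→17,b→24,r→39 25:0→40,h→9,b→25,r→41 26:0→42,h→9,b→41,r→26 27:0→16,h→17,b→43,r→44 28:0→28,h→45,b→28,r→46 29:0→29,h→17,b→47,r→48 30:0→49,h→9,b→25,r→50 31:0→31,h→27,b→31,r→46 32:0→51,h→50,b→32,r→32 33:0→52,h→5,b→53,r→33 34:0→16,h→34,b→16,r→16 35:0→51,h→5,b→35,r→35 36:0→40,h→17,b→36,r→54 37:0→42,h→17,b→54,r→37 38:0→38,h→17,b→38,r→55 39:0→56,h→57,b→39,r→58 40:0→59,h→17,b→40,r→58 41:0→60,h→9,b→41,r→41 42:0→61,h→17,b→62,r→42 43:0→16,h→34,b→16,r→63 44:0→16,h→57,b→63,r→44 45:0→16,h→16,b→64,r→45 46:0→65,h→45,b→46,r→46 47:0→24,h→17,b→47,r→66 48:0→48,h→57,b→66,r→67 49:0→49,h→17,b→68,r→67 50:0→69,h→9,b→41,r→50 51:0→70,h→27,b→51,r→65 52:0→23,h→5,b→52,r→52 53:0→70,h→5,b→53,r→53 54:0→60,h→17,b→54,r→54 55:0→55,h→16,b→55,r→71 56:0→56,h→57,b→56,r→71 57:0→16,h→16,b→72,r→16 58:0→73,h→57,b→58,r→58 59:0→59,h→17,b→59,r→71 60:0→74,h→17,b→60,r→75 61:0→23,h→17,b→61,r→61 62:0→76,h→17,b→62,r→62 63:0→16,h→72,b→16,r→63 64:0→16,h→16,b→16,r→64 65:0→77,h→45,b→65,r→65 66:0→39,h→57,b→66,r→78 67:0→79,h→57,b→78,r→67 68:0→40,h→17,b→68,r→78 69:0→76,h→17,b→69,r→79 70:0→23,h→27,b→70,r→77 71:0→80,h→16,b→71,r→71 72:0→16,h→16,b→16,r→16 73:0→81,h→57,b→73,r→80 74:0→23,h→17,b→74,r→82 75:0→81,h→57,b→75,r→75 76:0→23,h→17,b→76,r→83 77:0→84,h→45,b→77,r→77 78:0→75,h→57,b→78,r→78 79:0→83,h→57,b→79,r→79 80:0→82,h→16,b→80,r→80 81:0→84,h→57,b→81,r→82 82:0→85,h→16,b→82,r→82 83:0→84,h→57,b→83,r→83 84:0→84,h→57,b→84,r→16 85:0→85,h→16,b→85,r→16.
'0h0': N↓-sim [94, 78, 16, 1] end={s18} rej; 3/3 single-dels accept.
'hhr': run [94, 70, 8, 1] end={s18} rej; 3/3 del acc.
'0hbb': |S_i|=[94, 78, 16, 7, 1] end={s18} rej; 4/4 single-dels accept.
'b0rhh': N↓-sim [94, 80, 58, 33, 7, 1] end={s18} ∉↓L; 5/5 deletions ∈↓L.
'hb00rh': N↓-sim [94, 70, 51, 30, 20, 7, 1] end={s18} rej; 6/6 single-dels accept.
'rr000r': |S_i|=[94, 80, 59, 42, 28, 9, 1] end={s18} rej; 6/6 single-dels accept.
6 minimals (antichain).


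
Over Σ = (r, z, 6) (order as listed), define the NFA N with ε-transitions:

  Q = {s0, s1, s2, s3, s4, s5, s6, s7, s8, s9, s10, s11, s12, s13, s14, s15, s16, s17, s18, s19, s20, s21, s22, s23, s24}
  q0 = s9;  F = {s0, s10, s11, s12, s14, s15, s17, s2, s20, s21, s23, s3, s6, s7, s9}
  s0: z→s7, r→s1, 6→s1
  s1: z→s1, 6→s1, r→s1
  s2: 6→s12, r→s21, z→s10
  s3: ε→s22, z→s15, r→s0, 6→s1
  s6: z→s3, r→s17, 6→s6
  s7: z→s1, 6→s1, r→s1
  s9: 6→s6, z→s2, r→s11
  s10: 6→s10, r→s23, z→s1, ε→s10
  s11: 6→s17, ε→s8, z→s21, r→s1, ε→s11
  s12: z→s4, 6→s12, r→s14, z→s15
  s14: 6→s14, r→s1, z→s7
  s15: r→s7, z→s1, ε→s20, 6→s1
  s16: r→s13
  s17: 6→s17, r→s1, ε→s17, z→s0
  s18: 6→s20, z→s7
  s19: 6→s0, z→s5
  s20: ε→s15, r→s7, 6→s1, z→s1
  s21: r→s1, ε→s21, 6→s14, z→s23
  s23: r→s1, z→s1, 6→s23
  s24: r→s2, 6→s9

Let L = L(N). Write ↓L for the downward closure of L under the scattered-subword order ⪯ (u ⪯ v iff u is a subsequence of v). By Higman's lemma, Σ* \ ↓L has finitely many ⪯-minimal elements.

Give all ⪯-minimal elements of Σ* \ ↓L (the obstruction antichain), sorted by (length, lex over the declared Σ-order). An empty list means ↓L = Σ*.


min(Σ*\↓L) = [rr, zzz, 6z6].

|Q|=25, |F|=15, |δ|=64 (8 ε).
min D↑ (15 st, q0=0, F={4}): 0:r→1,z→2,6→3 1:r→4,z→5,6→6 2:r→5,z→7,6→8 3:r→6,z→9,6→3 4:r→4,z→4,6→4 5:r→4,z→10,6→11 6:r→4,z→12,6→6 7:r→10,z→4,6→7 8:r→11,z→13,6→8 9:r→12,z→13,6→4 10:r→4,z→4,6→10 11:r→4,z→14,6→11 12:r→4,z→14,6→4 13:r→14,z→4,6→4 14:r→4,z→4,6→4 (ε-aug+det+¬).
'rr': N↓-sim [19, 9, 1] end={s1} rej; 2/2 del acc.
'zzz': run [19, 14, 7, 1] end={s1} ∉↓L; 3/3 single-dels accept.
'6z6': |S_i|=[19, 14, 8, 1] end={s1} ∉↓L; 3/3 single-dels accept.
3 words, ⪯-incomp.


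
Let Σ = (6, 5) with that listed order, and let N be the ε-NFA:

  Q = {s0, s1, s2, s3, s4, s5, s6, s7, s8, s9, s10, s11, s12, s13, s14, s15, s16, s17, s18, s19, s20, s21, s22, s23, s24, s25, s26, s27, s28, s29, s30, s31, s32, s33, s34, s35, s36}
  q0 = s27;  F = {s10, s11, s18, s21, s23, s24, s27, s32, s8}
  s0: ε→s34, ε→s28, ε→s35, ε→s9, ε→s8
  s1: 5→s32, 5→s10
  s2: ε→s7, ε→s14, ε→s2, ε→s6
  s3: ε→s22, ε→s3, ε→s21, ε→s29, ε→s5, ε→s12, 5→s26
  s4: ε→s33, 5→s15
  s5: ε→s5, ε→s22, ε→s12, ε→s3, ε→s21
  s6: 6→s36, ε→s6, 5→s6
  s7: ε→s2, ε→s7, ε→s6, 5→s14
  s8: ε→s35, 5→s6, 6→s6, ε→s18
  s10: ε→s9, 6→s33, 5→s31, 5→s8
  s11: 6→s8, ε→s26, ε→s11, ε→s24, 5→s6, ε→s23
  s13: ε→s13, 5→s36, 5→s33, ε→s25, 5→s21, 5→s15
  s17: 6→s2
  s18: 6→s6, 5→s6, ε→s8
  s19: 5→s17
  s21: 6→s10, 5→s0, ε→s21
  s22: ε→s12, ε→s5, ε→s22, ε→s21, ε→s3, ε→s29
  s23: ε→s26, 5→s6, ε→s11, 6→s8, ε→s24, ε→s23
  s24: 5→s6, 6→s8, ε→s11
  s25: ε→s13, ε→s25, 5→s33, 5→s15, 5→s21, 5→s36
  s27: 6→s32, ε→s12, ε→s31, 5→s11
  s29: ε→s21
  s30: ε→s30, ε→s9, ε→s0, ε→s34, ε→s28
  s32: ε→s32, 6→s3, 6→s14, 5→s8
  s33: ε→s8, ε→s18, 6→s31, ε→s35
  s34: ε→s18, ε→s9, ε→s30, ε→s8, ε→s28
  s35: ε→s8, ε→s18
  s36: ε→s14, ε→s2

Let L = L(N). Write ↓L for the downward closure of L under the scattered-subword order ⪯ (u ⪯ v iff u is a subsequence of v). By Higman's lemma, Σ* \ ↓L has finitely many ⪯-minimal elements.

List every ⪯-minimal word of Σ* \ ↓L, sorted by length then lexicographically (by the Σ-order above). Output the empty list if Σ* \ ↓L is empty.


|Q|=37, |F|=9, |δ|=108 (70 ε).
min D↑ (7 st, q0=0, F={5}): 0:6→1,5→2 1:6→3,5→4 2:6→4,5→5 3:6→6,5→4 4:6→5,5→5 5:6→5,5→5 6:6→4,5→4.
'55': run [28, 18, 5] end={s14,s2,s36,s6,s7} rej; 2/2 single-dels accept.
'656': run [28, 24, 15, 5] end={s14,s2,s36,s6,s7} rej; 3/3 del acc.
'566': |S_i|=[28, 18, 8, 5] end={s14,s2,s36,s6,s7} — reject; 3/3 single-dels accept.
'66666': |S_i|=[28, 24, 23, 12, 10, 6] end={s14,s2,s31,s36,s6,s7} rej; 5/5 del acc.
'66665': |S_i|=[28, 24, 23, 12, 10, 5] end={s14,s2,s36,s6,s7} — reject; 5/5 del acc.
5 words, ⪯-incomp.

Antichain: [55, 656, 566, 66666, 66665].
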